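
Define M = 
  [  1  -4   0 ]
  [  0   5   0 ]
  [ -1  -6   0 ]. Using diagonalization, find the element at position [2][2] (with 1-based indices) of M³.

125

Characteristic polynomial: μ^3 - 6μ^2 + 5μ = μ(μ - 5)(μ - 1), so the eigenvalues are 0, 1, 5.
μ=5: eigenvector (1, -1, 1).
μ=1: eigenvector (1, 0, -1).
μ=0: eigenvector (0, 0, 1).
P = [[1, 1, 0], [-1, 0, 0], [1, -1, 1]], D = diag(5, 1, 0), P⁻¹ = [[0, -1, 0], [1, 1, 0], [1, 2, 1]].
M³ = P·diag(125, 1, 0)·P⁻¹ = [[1, -124, 0], [0, 125, 0], [-1, -126, 0]].
The requested entry is 125.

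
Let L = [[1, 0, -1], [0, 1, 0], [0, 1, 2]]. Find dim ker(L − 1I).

L − 1I = [[0, 0, -1], [0, 0, 0], [0, 1, 1]].
This matrix has rank 2, so its null space has dimension 3 − 2 = 1.

1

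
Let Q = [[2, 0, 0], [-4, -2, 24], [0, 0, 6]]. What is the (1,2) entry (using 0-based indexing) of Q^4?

Characteristic polynomial: μ^3 - 6μ^2 - 4μ + 24 = (μ - 6)(μ - 2)(μ + 2), so the eigenvalues are -2, 2, 6.
μ=2: eigenvector (1, -1, 0).
μ=-2: eigenvector (0, 1, 0).
μ=6: eigenvector (0, 3, 1).
P = [[1, 0, 0], [-1, 1, 3], [0, 0, 1]], D = diag(2, -2, 6), P⁻¹ = [[1, 0, 0], [1, 1, -3], [0, 0, 1]].
Q⁴ = P·diag(16, 16, 1296)·P⁻¹ = [[16, 0, 0], [0, 16, 3840], [0, 0, 1296]].
The requested entry is 3840.

3840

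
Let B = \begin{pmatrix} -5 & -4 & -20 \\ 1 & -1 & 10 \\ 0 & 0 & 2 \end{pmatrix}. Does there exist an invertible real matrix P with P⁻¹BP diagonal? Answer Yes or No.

Characteristic polynomial: p(t) = t^3 + 4t^2 - 3t - 18 = (t - 2)(t + 3)^2.
t = -3 has algebraic multiplicity 2; rank(B + 3I) = 2, so geometric multiplicity = 1.
Geometric multiplicity < algebraic multiplicity, so B is not diagonalizable.

No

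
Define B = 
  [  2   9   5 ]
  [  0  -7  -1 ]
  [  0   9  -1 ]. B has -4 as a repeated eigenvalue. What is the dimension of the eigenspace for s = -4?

1

B + 4I = [[6, 9, 5], [0, -3, -1], [0, 9, 3]].
This matrix has rank 2, so its null space has dimension 3 − 2 = 1.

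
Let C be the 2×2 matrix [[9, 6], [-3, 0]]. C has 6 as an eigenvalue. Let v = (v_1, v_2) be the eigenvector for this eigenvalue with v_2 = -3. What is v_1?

6

C − 6I = [[3, 6], [-3, -6]].
Solving (C − 6I)v = 0 gives the eigenspace spanned by (6, -3).
With v_2 = -3, v = (6, -3), so v_1 = 6.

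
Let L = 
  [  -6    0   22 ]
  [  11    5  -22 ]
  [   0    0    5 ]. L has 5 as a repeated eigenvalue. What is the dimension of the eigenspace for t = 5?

L − 5I = [[-11, 0, 22], [11, 0, -22], [0, 0, 0]].
This matrix has rank 1, so its null space has dimension 3 − 1 = 2.

2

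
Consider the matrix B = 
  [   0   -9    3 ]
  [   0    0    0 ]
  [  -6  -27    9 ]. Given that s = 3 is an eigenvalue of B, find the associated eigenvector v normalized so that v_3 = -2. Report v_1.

B − 3I = [[-3, -9, 3], [0, -3, 0], [-6, -27, 6]].
Solving (B − 3I)v = 0 gives the eigenspace spanned by (-2, 0, -2).
With v_3 = -2, v = (-2, 0, -2), so v_1 = -2.

-2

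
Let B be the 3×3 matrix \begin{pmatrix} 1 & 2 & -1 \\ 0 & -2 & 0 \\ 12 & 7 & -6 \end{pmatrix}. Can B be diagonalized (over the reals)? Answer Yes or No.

Characteristic polynomial: p(s) = s^3 + 7s^2 + 16s + 12 = (s + 2)^2(s + 3).
s = -2 has algebraic multiplicity 2; rank(B + 2I) = 2, so geometric multiplicity = 1.
Geometric multiplicity < algebraic multiplicity, so B is not diagonalizable.

No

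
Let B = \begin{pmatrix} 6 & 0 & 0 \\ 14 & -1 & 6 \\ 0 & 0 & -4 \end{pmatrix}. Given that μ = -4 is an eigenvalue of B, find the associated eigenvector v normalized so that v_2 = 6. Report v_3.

-3

B + 4I = [[10, 0, 0], [14, 3, 6], [0, 0, 0]].
Solving (B + 4I)v = 0 gives the eigenspace spanned by (0, 6, -3).
With v_2 = 6, v = (0, 6, -3), so v_3 = -3.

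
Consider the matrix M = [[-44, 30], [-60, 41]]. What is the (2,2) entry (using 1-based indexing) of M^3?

521

Characteristic polynomial: t^2 + 3t - 4 = (t - 1)(t + 4), so the eigenvalues are -4, 1.
t=1: eigenvector (-2, -3).
t=-4: eigenvector (3, 4).
P = [[-2, 3], [-3, 4]], D = diag(1, -4), P⁻¹ = [[4, -3], [3, -2]].
M³ = P·diag(1, -64)·P⁻¹ = [[-584, 390], [-780, 521]].
The requested entry is 521.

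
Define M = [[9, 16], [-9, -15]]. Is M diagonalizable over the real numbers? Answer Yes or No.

No

Characteristic polynomial: p(r) = r^2 + 6r + 9 = (r + 3)^2.
r = -3 has algebraic multiplicity 2; rank(M + 3I) = 1, so geometric multiplicity = 1.
Geometric multiplicity < algebraic multiplicity, so M is not diagonalizable.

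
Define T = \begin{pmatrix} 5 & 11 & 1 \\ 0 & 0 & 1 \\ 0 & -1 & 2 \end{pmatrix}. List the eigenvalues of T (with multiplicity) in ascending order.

Characteristic polynomial: p(λ) = λ^3 - 7λ^2 + 11λ - 5 = (λ - 5)(λ - 1)^2.
Roots (with multiplicity): 1, 1, 5.

1, 1, 5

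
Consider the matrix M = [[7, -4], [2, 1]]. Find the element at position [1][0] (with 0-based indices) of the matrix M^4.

Characteristic polynomial: r^2 - 8r + 15 = (r - 5)(r - 3), so the eigenvalues are 3, 5.
r=5: eigenvector (2, 1).
r=3: eigenvector (1, 1).
P = [[2, 1], [1, 1]], D = diag(5, 3), P⁻¹ = [[1, -1], [-1, 2]].
M⁴ = P·diag(625, 81)·P⁻¹ = [[1169, -1088], [544, -463]].
The requested entry is 544.

544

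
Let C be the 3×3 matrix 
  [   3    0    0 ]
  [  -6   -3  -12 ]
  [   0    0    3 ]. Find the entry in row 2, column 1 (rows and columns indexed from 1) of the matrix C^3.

-54

Characteristic polynomial: t^3 - 3t^2 - 9t + 27 = (t - 3)^2(t + 3), so the eigenvalues are -3, 3, 3.
t=3: eigenvector (1, -3, 1).
t=-3: eigenvector (0, 1, 0).
t=3: eigenvector (0, -2, 1).
P = [[1, 0, 0], [-3, 1, -2], [1, 0, 1]], D = diag(3, -3, 3), P⁻¹ = [[1, 0, 0], [1, 1, 2], [-1, 0, 1]].
C³ = P·diag(27, -27, 27)·P⁻¹ = [[27, 0, 0], [-54, -27, -108], [0, 0, 27]].
The requested entry is -54.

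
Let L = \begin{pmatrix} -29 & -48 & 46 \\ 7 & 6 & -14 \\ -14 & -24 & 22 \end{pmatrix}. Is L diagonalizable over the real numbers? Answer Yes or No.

Characteristic polynomial: p(s) = s^3 + s^2 - 36s - 36 = (s - 6)(s + 1)(s + 6).
All 3 eigenvalues are distinct, so L is diagonalizable.

Yes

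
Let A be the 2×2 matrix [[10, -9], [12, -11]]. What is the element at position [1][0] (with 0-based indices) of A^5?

Characteristic polynomial: t^2 + t - 2 = (t - 1)(t + 2), so the eigenvalues are -2, 1.
t=-2: eigenvector (3, 4).
t=1: eigenvector (1, 1).
P = [[3, 1], [4, 1]], D = diag(-2, 1), P⁻¹ = [[-1, 1], [4, -3]].
A⁵ = P·diag(-32, 1)·P⁻¹ = [[100, -99], [132, -131]].
The requested entry is 132.

132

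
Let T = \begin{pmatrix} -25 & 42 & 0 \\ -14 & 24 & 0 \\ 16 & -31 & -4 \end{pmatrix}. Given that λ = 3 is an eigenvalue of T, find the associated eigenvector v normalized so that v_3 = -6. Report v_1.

T − 3I = [[-28, 42, 0], [-14, 21, 0], [16, -31, -7]].
Solving (T − 3I)v = 0 gives the eigenspace spanned by (9, 6, -6).
With v_3 = -6, v = (9, 6, -6), so v_1 = 9.

9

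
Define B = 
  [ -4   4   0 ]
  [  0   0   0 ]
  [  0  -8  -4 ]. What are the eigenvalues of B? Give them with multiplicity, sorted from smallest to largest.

-4, -4, 0

Characteristic polynomial: p(s) = s^3 + 8s^2 + 16s = s(s + 4)^2.
Roots (with multiplicity): -4, -4, 0.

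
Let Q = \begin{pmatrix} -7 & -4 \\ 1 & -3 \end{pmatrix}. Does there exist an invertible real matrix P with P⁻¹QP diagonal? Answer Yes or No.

No

Characteristic polynomial: p(t) = t^2 + 10t + 25 = (t + 5)^2.
t = -5 has algebraic multiplicity 2; rank(Q + 5I) = 1, so geometric multiplicity = 1.
Geometric multiplicity < algebraic multiplicity, so Q is not diagonalizable.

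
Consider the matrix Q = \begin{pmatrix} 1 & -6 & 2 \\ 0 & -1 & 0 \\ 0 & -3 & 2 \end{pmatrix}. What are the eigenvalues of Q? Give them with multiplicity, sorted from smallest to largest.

Characteristic polynomial: p(μ) = μ^3 - 2μ^2 - μ + 2 = (μ - 2)(μ - 1)(μ + 1).
Roots (with multiplicity): -1, 1, 2.

-1, 1, 2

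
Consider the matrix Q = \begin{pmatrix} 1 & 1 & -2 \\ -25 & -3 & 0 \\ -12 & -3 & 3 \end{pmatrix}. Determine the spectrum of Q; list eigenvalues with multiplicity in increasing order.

-3, 2, 2

Characteristic polynomial: p(r) = r^3 - r^2 - 8r + 12 = (r - 2)^2(r + 3).
Roots (with multiplicity): -3, 2, 2.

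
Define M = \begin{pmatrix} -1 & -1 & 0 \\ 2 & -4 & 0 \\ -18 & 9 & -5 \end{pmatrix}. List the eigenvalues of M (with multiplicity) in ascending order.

-5, -3, -2

Characteristic polynomial: p(t) = t^3 + 10t^2 + 31t + 30 = (t + 2)(t + 3)(t + 5).
Roots (with multiplicity): -5, -3, -2.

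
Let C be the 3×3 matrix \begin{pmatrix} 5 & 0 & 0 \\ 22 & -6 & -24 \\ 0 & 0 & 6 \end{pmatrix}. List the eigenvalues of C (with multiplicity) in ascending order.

Characteristic polynomial: p(s) = s^3 - 5s^2 - 36s + 180 = (s - 6)(s - 5)(s + 6).
Roots (with multiplicity): -6, 5, 6.

-6, 5, 6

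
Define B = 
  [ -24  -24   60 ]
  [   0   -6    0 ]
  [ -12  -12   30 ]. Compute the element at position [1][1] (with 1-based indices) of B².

Characteristic polynomial: s^3 - 36s = s(s - 6)(s + 6), so the eigenvalues are -6, 0, 6.
s=0: eigenvector (5, 0, 2).
s=-6: eigenvector (2, 1, 1).
s=6: eigenvector (2, 0, 1).
P = [[5, 2, 2], [0, 1, 0], [2, 1, 1]], D = diag(0, -6, 6), P⁻¹ = [[1, 0, -2], [0, 1, 0], [-2, -1, 5]].
B² = P·diag(0, 36, 36)·P⁻¹ = [[-144, 0, 360], [0, 36, 0], [-72, 0, 180]].
The requested entry is -144.

-144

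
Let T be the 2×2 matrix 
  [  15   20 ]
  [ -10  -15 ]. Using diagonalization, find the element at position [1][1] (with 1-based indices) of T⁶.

15625

Characteristic polynomial: λ^2 - 25 = (λ - 5)(λ + 5), so the eigenvalues are -5, 5.
λ=-5: eigenvector (1, -1).
λ=5: eigenvector (-2, 1).
P = [[1, -2], [-1, 1]], D = diag(-5, 5), P⁻¹ = [[-1, -2], [-1, -1]].
T⁶ = P·diag(15625, 15625)·P⁻¹ = [[15625, 0], [0, 15625]].
The requested entry is 15625.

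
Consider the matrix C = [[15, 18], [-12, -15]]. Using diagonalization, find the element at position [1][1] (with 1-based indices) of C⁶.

Characteristic polynomial: s^2 - 9 = (s - 3)(s + 3), so the eigenvalues are -3, 3.
s=-3: eigenvector (-1, 1).
s=3: eigenvector (3, -2).
P = [[-1, 3], [1, -2]], D = diag(-3, 3), P⁻¹ = [[2, 3], [1, 1]].
C⁶ = P·diag(729, 729)·P⁻¹ = [[729, 0], [0, 729]].
The requested entry is 729.

729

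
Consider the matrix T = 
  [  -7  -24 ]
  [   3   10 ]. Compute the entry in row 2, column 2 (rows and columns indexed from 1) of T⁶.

568

Characteristic polynomial: s^2 - 3s + 2 = (s - 2)(s - 1), so the eigenvalues are 1, 2.
s=1: eigenvector (-3, 1).
s=2: eigenvector (-8, 3).
P = [[-3, -8], [1, 3]], D = diag(1, 2), P⁻¹ = [[-3, -8], [1, 3]].
T⁶ = P·diag(1, 64)·P⁻¹ = [[-503, -1512], [189, 568]].
The requested entry is 568.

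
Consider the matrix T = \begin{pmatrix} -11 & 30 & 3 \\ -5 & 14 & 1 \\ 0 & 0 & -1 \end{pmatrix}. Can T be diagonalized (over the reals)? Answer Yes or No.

Characteristic polynomial: p(λ) = λ^3 - 2λ^2 - 7λ - 4 = (λ - 4)(λ + 1)^2.
λ = -1 has algebraic multiplicity 2; rank(T + 1I) = 2, so geometric multiplicity = 1.
Geometric multiplicity < algebraic multiplicity, so T is not diagonalizable.

No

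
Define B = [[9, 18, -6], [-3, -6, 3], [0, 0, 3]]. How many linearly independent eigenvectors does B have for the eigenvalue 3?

B − 3I = [[6, 18, -6], [-3, -9, 3], [0, 0, 0]].
This matrix has rank 1, so its null space has dimension 3 − 1 = 2.

2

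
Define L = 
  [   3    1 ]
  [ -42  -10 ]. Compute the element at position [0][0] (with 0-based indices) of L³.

195

Characteristic polynomial: r^2 + 7r + 12 = (r + 3)(r + 4), so the eigenvalues are -4, -3.
r=-3: eigenvector (1, -6).
r=-4: eigenvector (-1, 7).
P = [[1, -1], [-6, 7]], D = diag(-3, -4), P⁻¹ = [[7, 1], [6, 1]].
L³ = P·diag(-27, -64)·P⁻¹ = [[195, 37], [-1554, -286]].
The requested entry is 195.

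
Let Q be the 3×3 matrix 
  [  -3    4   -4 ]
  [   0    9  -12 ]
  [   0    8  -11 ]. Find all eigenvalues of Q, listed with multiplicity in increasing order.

-3, -3, 1

Characteristic polynomial: p(s) = s^3 + 5s^2 + 3s - 9 = (s - 1)(s + 3)^2.
Roots (with multiplicity): -3, -3, 1.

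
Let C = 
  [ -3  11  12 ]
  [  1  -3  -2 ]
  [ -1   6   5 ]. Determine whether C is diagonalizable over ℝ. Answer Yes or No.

Characteristic polynomial: p(r) = r^3 + r^2 - 8r - 12 = (r - 3)(r + 2)^2.
r = -2 has algebraic multiplicity 2; rank(C + 2I) = 2, so geometric multiplicity = 1.
Geometric multiplicity < algebraic multiplicity, so C is not diagonalizable.

No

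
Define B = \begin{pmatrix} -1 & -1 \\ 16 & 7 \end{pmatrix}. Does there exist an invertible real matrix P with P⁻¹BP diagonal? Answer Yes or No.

No

Characteristic polynomial: p(t) = t^2 - 6t + 9 = (t - 3)^2.
t = 3 has algebraic multiplicity 2; rank(B − 3I) = 1, so geometric multiplicity = 1.
Geometric multiplicity < algebraic multiplicity, so B is not diagonalizable.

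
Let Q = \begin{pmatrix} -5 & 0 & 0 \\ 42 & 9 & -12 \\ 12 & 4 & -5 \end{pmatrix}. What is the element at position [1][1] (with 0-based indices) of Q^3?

105

Characteristic polynomial: r^3 + r^2 - 17r + 15 = (r - 3)(r - 1)(r + 5), so the eigenvalues are -5, 1, 3.
r=3: eigenvector (0, 2, 1).
r=1: eigenvector (0, -3, -2).
r=-5: eigenvector (1, -3, 0).
P = [[0, 0, 1], [2, -3, -3], [1, -2, 0]], D = diag(3, 1, -5), P⁻¹ = [[6, 2, -3], [3, 1, -2], [1, 0, 0]].
Q³ = P·diag(27, 1, -125)·P⁻¹ = [[-125, 0, 0], [690, 105, -156], [156, 52, -77]].
The requested entry is 105.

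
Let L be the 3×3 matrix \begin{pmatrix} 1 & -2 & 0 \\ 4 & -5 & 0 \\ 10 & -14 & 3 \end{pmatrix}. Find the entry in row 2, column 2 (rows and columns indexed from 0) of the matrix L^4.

Characteristic polynomial: μ^3 + μ^2 - 9μ - 9 = (μ - 3)(μ + 1)(μ + 3), so the eigenvalues are -3, -1, 3.
μ=-3: eigenvector (1, 2, 3).
μ=-1: eigenvector (-1, -1, -1).
μ=3: eigenvector (0, 0, 1).
P = [[1, -1, 0], [2, -1, 0], [3, -1, 1]], D = diag(-3, -1, 3), P⁻¹ = [[-1, 1, 0], [-2, 1, 0], [1, -2, 1]].
L⁴ = P·diag(81, 1, 81)·P⁻¹ = [[-79, 80, 0], [-160, 161, 0], [-160, 80, 81]].
The requested entry is 81.

81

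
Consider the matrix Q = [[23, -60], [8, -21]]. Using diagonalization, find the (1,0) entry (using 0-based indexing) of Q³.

56

Characteristic polynomial: s^2 - 2s - 3 = (s - 3)(s + 1), so the eigenvalues are -1, 3.
s=-1: eigenvector (-5, -2).
s=3: eigenvector (3, 1).
P = [[-5, 3], [-2, 1]], D = diag(-1, 3), P⁻¹ = [[1, -3], [2, -5]].
Q³ = P·diag(-1, 27)·P⁻¹ = [[167, -420], [56, -141]].
The requested entry is 56.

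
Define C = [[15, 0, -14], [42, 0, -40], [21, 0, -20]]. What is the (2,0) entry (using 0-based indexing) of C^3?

Characteristic polynomial: s^3 + 5s^2 - 6s = s(s - 1)(s + 6), so the eigenvalues are -6, 0, 1.
s=1: eigenvector (1, 2, 1).
s=0: eigenvector (0, 1, 0).
s=-6: eigenvector (2, 6, 3).
P = [[1, 0, 2], [2, 1, 6], [1, 0, 3]], D = diag(1, 0, -6), P⁻¹ = [[3, 0, -2], [0, 1, -2], [-1, 0, 1]].
C³ = P·diag(1, 0, -216)·P⁻¹ = [[435, 0, -434], [1302, 0, -1300], [651, 0, -650]].
The requested entry is 651.

651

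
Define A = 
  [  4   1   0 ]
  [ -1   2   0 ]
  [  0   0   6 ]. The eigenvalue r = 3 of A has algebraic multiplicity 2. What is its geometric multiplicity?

A − 3I = [[1, 1, 0], [-1, -1, 0], [0, 0, 3]].
This matrix has rank 2, so its null space has dimension 3 − 2 = 1.

1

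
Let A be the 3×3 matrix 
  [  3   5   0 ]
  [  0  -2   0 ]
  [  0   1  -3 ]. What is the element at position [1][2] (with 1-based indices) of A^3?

Characteristic polynomial: λ^3 + 2λ^2 - 9λ - 18 = (λ - 3)(λ + 2)(λ + 3), so the eigenvalues are -3, -2, 3.
λ=3: eigenvector (1, 0, 0).
λ=-3: eigenvector (0, 0, 1).
λ=-2: eigenvector (-1, 1, 1).
P = [[1, 0, -1], [0, 0, 1], [0, 1, 1]], D = diag(3, -3, -2), P⁻¹ = [[1, 1, 0], [0, -1, 1], [0, 1, 0]].
A³ = P·diag(27, -27, -8)·P⁻¹ = [[27, 35, 0], [0, -8, 0], [0, 19, -27]].
The requested entry is 35.

35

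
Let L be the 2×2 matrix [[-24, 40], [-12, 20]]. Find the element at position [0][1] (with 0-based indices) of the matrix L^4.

-2560

Characteristic polynomial: t^2 + 4t = t(t + 4), so the eigenvalues are -4, 0.
t=0: eigenvector (-5, -3).
t=-4: eigenvector (2, 1).
P = [[-5, 2], [-3, 1]], D = diag(0, -4), P⁻¹ = [[1, -2], [3, -5]].
L⁴ = P·diag(0, 256)·P⁻¹ = [[1536, -2560], [768, -1280]].
The requested entry is -2560.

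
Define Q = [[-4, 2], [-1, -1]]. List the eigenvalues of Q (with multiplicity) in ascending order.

-3, -2

Characteristic polynomial: p(t) = t^2 + 5t + 6 = (t + 2)(t + 3).
Roots (with multiplicity): -3, -2.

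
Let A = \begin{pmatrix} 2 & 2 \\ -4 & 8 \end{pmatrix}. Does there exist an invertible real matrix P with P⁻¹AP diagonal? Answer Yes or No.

Yes

Characteristic polynomial: p(r) = r^2 - 10r + 24 = (r - 6)(r - 4).
All 2 eigenvalues are distinct, so A is diagonalizable.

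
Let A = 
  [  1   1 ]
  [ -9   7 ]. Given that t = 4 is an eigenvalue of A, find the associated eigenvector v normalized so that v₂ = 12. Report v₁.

A − 4I = [[-3, 1], [-9, 3]].
Solving (A − 4I)v = 0 gives the eigenspace spanned by (4, 12).
With v₂ = 12, v = (4, 12), so v₁ = 4.

4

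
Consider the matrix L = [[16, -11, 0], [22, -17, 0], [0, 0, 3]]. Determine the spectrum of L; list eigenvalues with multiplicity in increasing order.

-6, 3, 5

Characteristic polynomial: p(λ) = λ^3 - 2λ^2 - 33λ + 90 = (λ - 5)(λ - 3)(λ + 6).
Roots (with multiplicity): -6, 3, 5.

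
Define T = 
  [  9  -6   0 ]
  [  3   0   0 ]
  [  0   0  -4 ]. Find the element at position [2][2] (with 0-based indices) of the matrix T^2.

16

Characteristic polynomial: μ^3 - 5μ^2 - 18μ + 72 = (μ - 6)(μ - 3)(μ + 4), so the eigenvalues are -4, 3, 6.
μ=-4: eigenvector (0, 0, 1).
μ=3: eigenvector (1, 1, 0).
μ=6: eigenvector (2, 1, 0).
P = [[0, 1, 2], [0, 1, 1], [1, 0, 0]], D = diag(-4, 3, 6), P⁻¹ = [[0, 0, 1], [-1, 2, 0], [1, -1, 0]].
T² = P·diag(16, 9, 36)·P⁻¹ = [[63, -54, 0], [27, -18, 0], [0, 0, 16]].
The requested entry is 16.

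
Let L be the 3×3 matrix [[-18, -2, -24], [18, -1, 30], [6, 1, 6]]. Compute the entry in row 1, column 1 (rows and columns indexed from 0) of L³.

Characteristic polynomial: μ^3 + 13μ^2 + 54μ + 72 = (μ + 3)(μ + 4)(μ + 6), so the eigenvalues are -6, -4, -3.
μ=-4: eigenvector (-2, 2, 1).
μ=-3: eigenvector (-2, 3, 1).
μ=-6: eigenvector (5, -6, -2).
P = [[-2, -2, 5], [2, 3, -6], [1, 1, -2]], D = diag(-4, -3, -6), P⁻¹ = [[0, -1, 3], [2, 1, 2], [1, 0, 2]].
L³ = P·diag(-64, -27, -216)·P⁻¹ = [[-972, -74, -1668], [1134, 47, 2046], [378, 37, 618]].
The requested entry is 47.

47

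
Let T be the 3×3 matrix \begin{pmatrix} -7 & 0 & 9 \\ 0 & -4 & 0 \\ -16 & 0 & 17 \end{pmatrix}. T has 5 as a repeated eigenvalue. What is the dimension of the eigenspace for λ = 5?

T − 5I = [[-12, 0, 9], [0, -9, 0], [-16, 0, 12]].
This matrix has rank 2, so its null space has dimension 3 − 2 = 1.

1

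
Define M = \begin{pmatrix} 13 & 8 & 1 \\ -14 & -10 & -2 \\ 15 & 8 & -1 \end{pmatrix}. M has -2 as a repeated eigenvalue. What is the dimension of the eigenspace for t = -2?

1

M + 2I = [[15, 8, 1], [-14, -8, -2], [15, 8, 1]].
This matrix has rank 2, so its null space has dimension 3 − 2 = 1.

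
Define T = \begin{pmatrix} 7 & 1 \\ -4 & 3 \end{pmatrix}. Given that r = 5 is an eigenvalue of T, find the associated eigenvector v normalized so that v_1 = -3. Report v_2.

T − 5I = [[2, 1], [-4, -2]].
Solving (T − 5I)v = 0 gives the eigenspace spanned by (-3, 6).
With v_1 = -3, v = (-3, 6), so v_2 = 6.

6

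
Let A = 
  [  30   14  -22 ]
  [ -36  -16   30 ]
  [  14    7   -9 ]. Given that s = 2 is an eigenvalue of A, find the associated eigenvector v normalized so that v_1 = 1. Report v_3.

0

A − 2I = [[28, 14, -22], [-36, -18, 30], [14, 7, -11]].
Solving (A − 2I)v = 0 gives the eigenspace spanned by (1, -2, 0).
With v_1 = 1, v = (1, -2, 0), so v_3 = 0.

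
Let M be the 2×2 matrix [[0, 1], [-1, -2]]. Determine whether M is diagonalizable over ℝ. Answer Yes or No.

No

Characteristic polynomial: p(r) = r^2 + 2r + 1 = (r + 1)^2.
r = -1 has algebraic multiplicity 2; rank(M + 1I) = 1, so geometric multiplicity = 1.
Geometric multiplicity < algebraic multiplicity, so M is not diagonalizable.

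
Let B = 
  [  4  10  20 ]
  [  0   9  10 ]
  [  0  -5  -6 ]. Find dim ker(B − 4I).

2

B − 4I = [[0, 10, 20], [0, 5, 10], [0, -5, -10]].
This matrix has rank 1, so its null space has dimension 3 − 1 = 2.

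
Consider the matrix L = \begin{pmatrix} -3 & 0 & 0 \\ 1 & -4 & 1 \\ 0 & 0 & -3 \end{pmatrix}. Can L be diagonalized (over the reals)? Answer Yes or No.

Characteristic polynomial: p(r) = r^3 + 10r^2 + 33r + 36 = (r + 3)^2(r + 4).
r = -3 has algebraic multiplicity 2; rank(L + 3I) = 1, so geometric multiplicity = 2.
Every eigenvalue has geometric = algebraic multiplicity, so L is diagonalizable.

Yes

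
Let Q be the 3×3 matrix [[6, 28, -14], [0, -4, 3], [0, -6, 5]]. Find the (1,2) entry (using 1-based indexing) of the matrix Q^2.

140

Characteristic polynomial: λ^3 - 7λ^2 + 4λ + 12 = (λ - 6)(λ - 2)(λ + 1), so the eigenvalues are -1, 2, 6.
λ=6: eigenvector (1, 0, 0).
λ=-1: eigenvector (2, -1, -1).
λ=2: eigenvector (0, 1, 2).
P = [[1, 2, 0], [0, -1, 1], [0, -1, 2]], D = diag(6, -1, 2), P⁻¹ = [[1, 4, -2], [0, -2, 1], [0, -1, 1]].
Q² = P·diag(36, 1, 4)·P⁻¹ = [[36, 140, -70], [0, -2, 3], [0, -6, 7]].
The requested entry is 140.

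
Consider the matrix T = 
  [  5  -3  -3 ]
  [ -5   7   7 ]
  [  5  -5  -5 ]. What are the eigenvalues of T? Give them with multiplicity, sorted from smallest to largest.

0, 2, 5

Characteristic polynomial: p(r) = r^3 - 7r^2 + 10r = r(r - 5)(r - 2).
Roots (with multiplicity): 0, 2, 5.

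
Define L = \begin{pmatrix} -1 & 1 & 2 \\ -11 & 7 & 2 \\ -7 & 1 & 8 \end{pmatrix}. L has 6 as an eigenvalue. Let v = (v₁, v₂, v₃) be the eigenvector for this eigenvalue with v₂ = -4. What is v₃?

L − 6I = [[-7, 1, 2], [-11, 1, 2], [-7, 1, 2]].
Solving (L − 6I)v = 0 gives the eigenspace spanned by (0, -4, 2).
With v₂ = -4, v = (0, -4, 2), so v₃ = 2.

2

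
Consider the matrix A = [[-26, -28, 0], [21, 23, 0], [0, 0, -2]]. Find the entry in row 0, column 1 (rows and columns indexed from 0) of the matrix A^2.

84

Characteristic polynomial: t^3 + 5t^2 - 4t - 20 = (t - 2)(t + 2)(t + 5), so the eigenvalues are -5, -2, 2.
t=-5: eigenvector (4, -3, 0).
t=2: eigenvector (-1, 1, 0).
t=-2: eigenvector (0, 0, 1).
P = [[4, -1, 0], [-3, 1, 0], [0, 0, 1]], D = diag(-5, 2, -2), P⁻¹ = [[1, 1, 0], [3, 4, 0], [0, 0, 1]].
A² = P·diag(25, 4, 4)·P⁻¹ = [[88, 84, 0], [-63, -59, 0], [0, 0, 4]].
The requested entry is 84.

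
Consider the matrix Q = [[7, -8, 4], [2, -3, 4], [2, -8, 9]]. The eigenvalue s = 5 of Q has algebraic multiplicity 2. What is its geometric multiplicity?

Q − 5I = [[2, -8, 4], [2, -8, 4], [2, -8, 4]].
This matrix has rank 1, so its null space has dimension 3 − 1 = 2.

2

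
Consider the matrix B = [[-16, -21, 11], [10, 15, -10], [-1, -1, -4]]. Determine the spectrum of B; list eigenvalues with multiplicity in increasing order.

-5, -5, 5

Characteristic polynomial: p(λ) = λ^3 + 5λ^2 - 25λ - 125 = (λ - 5)(λ + 5)^2.
Roots (with multiplicity): -5, -5, 5.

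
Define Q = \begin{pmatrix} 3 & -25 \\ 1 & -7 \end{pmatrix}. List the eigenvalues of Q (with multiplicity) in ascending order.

-2, -2

Characteristic polynomial: p(s) = s^2 + 4s + 4 = (s + 2)^2.
Roots (with multiplicity): -2, -2.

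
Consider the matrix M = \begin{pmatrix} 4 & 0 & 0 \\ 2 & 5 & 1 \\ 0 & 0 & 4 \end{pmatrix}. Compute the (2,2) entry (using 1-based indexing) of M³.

Characteristic polynomial: r^3 - 13r^2 + 56r - 80 = (r - 5)(r - 4)^2, so the eigenvalues are 4, 4, 5.
r=4: eigenvector (1, -2, 0).
r=4: eigenvector (0, -1, 1).
r=5: eigenvector (0, 1, 0).
P = [[1, 0, 0], [-2, -1, 1], [0, 1, 0]], D = diag(4, 4, 5), P⁻¹ = [[1, 0, 0], [0, 0, 1], [2, 1, 1]].
M³ = P·diag(64, 64, 125)·P⁻¹ = [[64, 0, 0], [122, 125, 61], [0, 0, 64]].
The requested entry is 125.

125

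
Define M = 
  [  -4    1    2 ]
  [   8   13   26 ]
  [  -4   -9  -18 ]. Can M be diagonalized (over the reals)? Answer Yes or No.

Yes

Characteristic polynomial: p(t) = t^3 + 9t^2 + 20t = t(t + 4)(t + 5).
All 3 eigenvalues are distinct, so M is diagonalizable.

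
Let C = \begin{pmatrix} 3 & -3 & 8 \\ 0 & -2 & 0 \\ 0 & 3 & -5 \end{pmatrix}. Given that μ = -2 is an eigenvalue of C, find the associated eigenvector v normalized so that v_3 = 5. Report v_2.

C + 2I = [[5, -3, 8], [0, 0, 0], [0, 3, -3]].
Solving (C + 2I)v = 0 gives the eigenspace spanned by (-5, 5, 5).
With v_3 = 5, v = (-5, 5, 5), so v_2 = 5.

5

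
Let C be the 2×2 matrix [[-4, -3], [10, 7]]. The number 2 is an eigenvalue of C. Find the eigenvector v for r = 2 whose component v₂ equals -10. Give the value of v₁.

C − 2I = [[-6, -3], [10, 5]].
Solving (C − 2I)v = 0 gives the eigenspace spanned by (5, -10).
With v₂ = -10, v = (5, -10), so v₁ = 5.

5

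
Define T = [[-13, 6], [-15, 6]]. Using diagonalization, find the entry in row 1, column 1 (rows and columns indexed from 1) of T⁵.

-8053

Characteristic polynomial: μ^2 + 7μ + 12 = (μ + 3)(μ + 4), so the eigenvalues are -4, -3.
μ=-4: eigenvector (-2, -3).
μ=-3: eigenvector (-3, -5).
P = [[-2, -3], [-3, -5]], D = diag(-4, -3), P⁻¹ = [[-5, 3], [3, -2]].
T⁵ = P·diag(-1024, -243)·P⁻¹ = [[-8053, 4686], [-11715, 6786]].
The requested entry is -8053.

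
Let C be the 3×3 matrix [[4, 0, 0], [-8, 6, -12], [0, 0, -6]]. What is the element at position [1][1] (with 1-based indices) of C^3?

Characteristic polynomial: s^3 - 4s^2 - 36s + 144 = (s - 6)(s - 4)(s + 6), so the eigenvalues are -6, 4, 6.
s=4: eigenvector (1, 4, 0).
s=6: eigenvector (0, 1, 0).
s=-6: eigenvector (0, 1, 1).
P = [[1, 0, 0], [4, 1, 1], [0, 0, 1]], D = diag(4, 6, -6), P⁻¹ = [[1, 0, 0], [-4, 1, -1], [0, 0, 1]].
C³ = P·diag(64, 216, -216)·P⁻¹ = [[64, 0, 0], [-608, 216, -432], [0, 0, -216]].
The requested entry is 64.

64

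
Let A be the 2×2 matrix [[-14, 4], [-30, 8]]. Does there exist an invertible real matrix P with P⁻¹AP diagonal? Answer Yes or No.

Yes

Characteristic polynomial: p(r) = r^2 + 6r + 8 = (r + 2)(r + 4).
All 2 eigenvalues are distinct, so A is diagonalizable.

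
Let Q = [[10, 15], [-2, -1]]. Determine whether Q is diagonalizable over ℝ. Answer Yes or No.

Characteristic polynomial: p(r) = r^2 - 9r + 20 = (r - 5)(r - 4).
All 2 eigenvalues are distinct, so Q is diagonalizable.

Yes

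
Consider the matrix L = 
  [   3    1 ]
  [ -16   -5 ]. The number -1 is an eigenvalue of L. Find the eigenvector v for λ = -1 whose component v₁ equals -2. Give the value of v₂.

8

L + 1I = [[4, 1], [-16, -4]].
Solving (L + 1I)v = 0 gives the eigenspace spanned by (-2, 8).
With v₁ = -2, v = (-2, 8), so v₂ = 8.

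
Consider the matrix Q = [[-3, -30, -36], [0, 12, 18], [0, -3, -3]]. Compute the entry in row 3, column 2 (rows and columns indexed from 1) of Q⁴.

-1215

Characteristic polynomial: r^3 - 6r^2 - 9r + 54 = (r - 6)(r - 3)(r + 3), so the eigenvalues are -3, 3, 6.
r=-3: eigenvector (1, 0, 0).
r=6: eigenvector (-6, 3, -1).
r=3: eigenvector (4, -2, 1).
P = [[1, -6, 4], [0, 3, -2], [0, -1, 1]], D = diag(-3, 6, 3), P⁻¹ = [[1, 2, 0], [0, 1, 2], [0, 1, 3]].
Q⁴ = P·diag(81, 1296, 81)·P⁻¹ = [[81, -7290, -14580], [0, 3726, 7290], [0, -1215, -2349]].
The requested entry is -1215.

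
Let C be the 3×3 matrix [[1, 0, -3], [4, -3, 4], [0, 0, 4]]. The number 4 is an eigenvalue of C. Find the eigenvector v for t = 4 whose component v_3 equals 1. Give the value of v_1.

C − 4I = [[-3, 0, -3], [4, -7, 4], [0, 0, 0]].
Solving (C − 4I)v = 0 gives the eigenspace spanned by (-1, 0, 1).
With v_3 = 1, v = (-1, 0, 1), so v_1 = -1.

-1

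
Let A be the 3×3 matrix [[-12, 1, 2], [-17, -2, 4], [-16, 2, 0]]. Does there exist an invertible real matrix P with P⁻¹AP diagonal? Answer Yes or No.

Characteristic polynomial: p(t) = t^3 + 14t^2 + 65t + 100 = (t + 4)(t + 5)^2.
t = -5 has algebraic multiplicity 2; rank(A + 5I) = 2, so geometric multiplicity = 1.
Geometric multiplicity < algebraic multiplicity, so A is not diagonalizable.

No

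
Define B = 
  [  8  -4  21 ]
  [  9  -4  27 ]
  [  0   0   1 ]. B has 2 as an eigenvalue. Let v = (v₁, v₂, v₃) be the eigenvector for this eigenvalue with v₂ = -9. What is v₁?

B − 2I = [[6, -4, 21], [9, -6, 27], [0, 0, -1]].
Solving (B − 2I)v = 0 gives the eigenspace spanned by (-6, -9, 0).
With v₂ = -9, v = (-6, -9, 0), so v₁ = -6.

-6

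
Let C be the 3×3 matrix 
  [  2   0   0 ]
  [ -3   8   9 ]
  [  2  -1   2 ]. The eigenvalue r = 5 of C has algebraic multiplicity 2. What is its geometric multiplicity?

1

C − 5I = [[-3, 0, 0], [-3, 3, 9], [2, -1, -3]].
This matrix has rank 2, so its null space has dimension 3 − 2 = 1.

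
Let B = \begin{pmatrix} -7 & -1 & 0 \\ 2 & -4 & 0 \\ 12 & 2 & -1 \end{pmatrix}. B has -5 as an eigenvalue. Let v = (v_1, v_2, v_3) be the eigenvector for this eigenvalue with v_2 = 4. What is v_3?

B + 5I = [[-2, -1, 0], [2, 1, 0], [12, 2, 4]].
Solving (B + 5I)v = 0 gives the eigenspace spanned by (-2, 4, 4).
With v_2 = 4, v = (-2, 4, 4), so v_3 = 4.

4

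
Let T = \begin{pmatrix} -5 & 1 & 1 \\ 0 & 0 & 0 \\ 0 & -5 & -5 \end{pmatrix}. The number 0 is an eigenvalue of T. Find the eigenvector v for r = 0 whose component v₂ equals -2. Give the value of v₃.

2

T = [[-5, 1, 1], [0, 0, 0], [0, -5, -5]].
Solving (T)v = 0 gives the eigenspace spanned by (0, -2, 2).
With v₂ = -2, v = (0, -2, 2), so v₃ = 2.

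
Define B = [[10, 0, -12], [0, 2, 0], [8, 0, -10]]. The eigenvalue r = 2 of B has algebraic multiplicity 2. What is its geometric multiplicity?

B − 2I = [[8, 0, -12], [0, 0, 0], [8, 0, -12]].
This matrix has rank 1, so its null space has dimension 3 − 1 = 2.

2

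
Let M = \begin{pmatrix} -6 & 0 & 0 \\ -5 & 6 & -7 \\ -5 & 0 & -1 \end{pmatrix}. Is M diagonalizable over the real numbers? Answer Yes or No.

Characteristic polynomial: p(t) = t^3 + t^2 - 36t - 36 = (t - 6)(t + 1)(t + 6).
All 3 eigenvalues are distinct, so M is diagonalizable.

Yes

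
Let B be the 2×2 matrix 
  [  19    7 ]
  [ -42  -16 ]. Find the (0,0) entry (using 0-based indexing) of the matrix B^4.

1843

Characteristic polynomial: λ^2 - 3λ - 10 = (λ - 5)(λ + 2), so the eigenvalues are -2, 5.
λ=5: eigenvector (1, -2).
λ=-2: eigenvector (-1, 3).
P = [[1, -1], [-2, 3]], D = diag(5, -2), P⁻¹ = [[3, 1], [2, 1]].
B⁴ = P·diag(625, 16)·P⁻¹ = [[1843, 609], [-3654, -1202]].
The requested entry is 1843.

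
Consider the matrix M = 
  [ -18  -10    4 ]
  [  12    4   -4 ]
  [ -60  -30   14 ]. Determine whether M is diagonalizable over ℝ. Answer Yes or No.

Characteristic polynomial: p(t) = t^3 - 28t + 48 = (t - 4)(t - 2)(t + 6).
All 3 eigenvalues are distinct, so M is diagonalizable.

Yes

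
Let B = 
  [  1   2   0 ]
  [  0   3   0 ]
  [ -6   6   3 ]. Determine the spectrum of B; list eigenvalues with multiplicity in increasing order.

1, 3, 3

Characteristic polynomial: p(μ) = μ^3 - 7μ^2 + 15μ - 9 = (μ - 3)^2(μ - 1).
Roots (with multiplicity): 1, 3, 3.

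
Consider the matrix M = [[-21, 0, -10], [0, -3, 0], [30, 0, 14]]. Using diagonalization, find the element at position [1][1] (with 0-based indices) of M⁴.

Characteristic polynomial: μ^3 + 10μ^2 + 27μ + 18 = (μ + 1)(μ + 3)(μ + 6), so the eigenvalues are -6, -3, -1.
μ=-1: eigenvector (1, 0, -2).
μ=-6: eigenvector (2, 0, -3).
μ=-3: eigenvector (0, 1, 0).
P = [[1, 2, 0], [0, 0, 1], [-2, -3, 0]], D = diag(-1, -6, -3), P⁻¹ = [[-3, 0, -2], [2, 0, 1], [0, 1, 0]].
M⁴ = P·diag(1, 1296, 81)·P⁻¹ = [[5181, 0, 2590], [0, 81, 0], [-7770, 0, -3884]].
The requested entry is 81.

81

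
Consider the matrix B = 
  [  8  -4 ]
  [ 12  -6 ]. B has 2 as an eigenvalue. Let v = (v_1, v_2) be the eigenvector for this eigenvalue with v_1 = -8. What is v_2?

-12

B − 2I = [[6, -4], [12, -8]].
Solving (B − 2I)v = 0 gives the eigenspace spanned by (-8, -12).
With v_1 = -8, v = (-8, -12), so v_2 = -12.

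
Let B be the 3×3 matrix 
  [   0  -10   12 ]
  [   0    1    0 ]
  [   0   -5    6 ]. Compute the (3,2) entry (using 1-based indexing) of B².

-35

Characteristic polynomial: μ^3 - 7μ^2 + 6μ = μ(μ - 6)(μ - 1), so the eigenvalues are 0, 1, 6.
μ=0: eigenvector (1, 0, 0).
μ=1: eigenvector (2, 1, 1).
μ=6: eigenvector (2, 0, 1).
P = [[1, 2, 2], [0, 1, 0], [0, 1, 1]], D = diag(0, 1, 6), P⁻¹ = [[1, 0, -2], [0, 1, 0], [0, -1, 1]].
B² = P·diag(0, 1, 36)·P⁻¹ = [[0, -70, 72], [0, 1, 0], [0, -35, 36]].
The requested entry is -35.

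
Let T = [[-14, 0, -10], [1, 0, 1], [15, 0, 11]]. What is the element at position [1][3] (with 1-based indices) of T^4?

Characteristic polynomial: s^3 + 3s^2 - 4s = s(s - 1)(s + 4), so the eigenvalues are -4, 0, 1.
s=-4: eigenvector (1, 0, -1).
s=0: eigenvector (0, 1, 0).
s=1: eigenvector (-2, 1, 3).
P = [[1, 0, -2], [0, 1, 1], [-1, 0, 3]], D = diag(-4, 0, 1), P⁻¹ = [[3, 0, 2], [-1, 1, -1], [1, 0, 1]].
T⁴ = P·diag(256, 0, 1)·P⁻¹ = [[766, 0, 510], [1, 0, 1], [-765, 0, -509]].
The requested entry is 510.

510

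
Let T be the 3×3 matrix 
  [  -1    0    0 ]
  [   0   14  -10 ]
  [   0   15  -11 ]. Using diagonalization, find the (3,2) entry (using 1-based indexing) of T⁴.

Characteristic polynomial: μ^3 - 2μ^2 - 7μ - 4 = (μ - 4)(μ + 1)^2, so the eigenvalues are -1, -1, 4.
μ=-1: eigenvector (1, 0, 0).
μ=4: eigenvector (0, 1, 1).
μ=-1: eigenvector (0, 2, 3).
P = [[1, 0, 0], [0, 1, 2], [0, 1, 3]], D = diag(-1, 4, -1), P⁻¹ = [[1, 0, 0], [0, 3, -2], [0, -1, 1]].
T⁴ = P·diag(1, 256, 1)·P⁻¹ = [[1, 0, 0], [0, 766, -510], [0, 765, -509]].
The requested entry is 765.

765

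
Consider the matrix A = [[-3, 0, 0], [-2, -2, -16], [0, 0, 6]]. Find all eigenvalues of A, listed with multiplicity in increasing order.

-3, -2, 6

Characteristic polynomial: p(t) = t^3 - t^2 - 24t - 36 = (t - 6)(t + 2)(t + 3).
Roots (with multiplicity): -3, -2, 6.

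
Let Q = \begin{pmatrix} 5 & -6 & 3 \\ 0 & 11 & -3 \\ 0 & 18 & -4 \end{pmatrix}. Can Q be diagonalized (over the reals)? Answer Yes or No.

Yes

Characteristic polynomial: p(s) = s^3 - 12s^2 + 45s - 50 = (s - 5)^2(s - 2).
s = 5 has algebraic multiplicity 2; rank(Q − 5I) = 1, so geometric multiplicity = 2.
Every eigenvalue has geometric = algebraic multiplicity, so Q is diagonalizable.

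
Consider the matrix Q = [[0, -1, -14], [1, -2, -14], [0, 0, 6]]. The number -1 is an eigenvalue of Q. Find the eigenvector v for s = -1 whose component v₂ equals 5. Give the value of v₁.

5

Q + 1I = [[1, -1, -14], [1, -1, -14], [0, 0, 7]].
Solving (Q + 1I)v = 0 gives the eigenspace spanned by (5, 5, 0).
With v₂ = 5, v = (5, 5, 0), so v₁ = 5.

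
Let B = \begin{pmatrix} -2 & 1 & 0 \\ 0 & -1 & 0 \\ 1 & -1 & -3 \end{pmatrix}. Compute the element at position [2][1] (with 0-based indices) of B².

Characteristic polynomial: s^3 + 6s^2 + 11s + 6 = (s + 1)(s + 2)(s + 3), so the eigenvalues are -3, -2, -1.
s=-1: eigenvector (1, 1, 0).
s=-2: eigenvector (-1, 0, -1).
s=-3: eigenvector (0, 0, 1).
P = [[1, -1, 0], [1, 0, 0], [0, -1, 1]], D = diag(-1, -2, -3), P⁻¹ = [[0, 1, 0], [-1, 1, 0], [-1, 1, 1]].
B² = P·diag(1, 4, 9)·P⁻¹ = [[4, -3, 0], [0, 1, 0], [-5, 5, 9]].
The requested entry is 5.

5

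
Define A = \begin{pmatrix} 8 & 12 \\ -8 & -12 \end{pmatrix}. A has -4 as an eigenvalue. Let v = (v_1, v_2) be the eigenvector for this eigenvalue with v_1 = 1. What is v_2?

A + 4I = [[12, 12], [-8, -8]].
Solving (A + 4I)v = 0 gives the eigenspace spanned by (1, -1).
With v_1 = 1, v = (1, -1), so v_2 = -1.

-1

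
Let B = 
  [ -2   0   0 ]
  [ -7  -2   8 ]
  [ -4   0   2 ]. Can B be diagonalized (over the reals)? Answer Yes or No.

Characteristic polynomial: p(λ) = λ^3 + 2λ^2 - 4λ - 8 = (λ - 2)(λ + 2)^2.
λ = -2 has algebraic multiplicity 2; rank(B + 2I) = 2, so geometric multiplicity = 1.
Geometric multiplicity < algebraic multiplicity, so B is not diagonalizable.

No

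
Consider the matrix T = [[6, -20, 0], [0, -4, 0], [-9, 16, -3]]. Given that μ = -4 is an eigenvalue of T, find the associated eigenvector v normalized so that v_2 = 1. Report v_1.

2

T + 4I = [[10, -20, 0], [0, 0, 0], [-9, 16, 1]].
Solving (T + 4I)v = 0 gives the eigenspace spanned by (2, 1, 2).
With v_2 = 1, v = (2, 1, 2), so v_1 = 2.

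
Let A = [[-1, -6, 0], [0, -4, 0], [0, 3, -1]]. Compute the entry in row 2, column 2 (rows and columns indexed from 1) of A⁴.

256

Characteristic polynomial: r^3 + 6r^2 + 9r + 4 = (r + 1)^2(r + 4), so the eigenvalues are -4, -1, -1.
r=-1: eigenvector (1, 0, 0).
r=-4: eigenvector (2, 1, -1).
r=-1: eigenvector (0, 0, 1).
P = [[1, 2, 0], [0, 1, 0], [0, -1, 1]], D = diag(-1, -4, -1), P⁻¹ = [[1, -2, 0], [0, 1, 0], [0, 1, 1]].
A⁴ = P·diag(1, 256, 1)·P⁻¹ = [[1, 510, 0], [0, 256, 0], [0, -255, 1]].
The requested entry is 256.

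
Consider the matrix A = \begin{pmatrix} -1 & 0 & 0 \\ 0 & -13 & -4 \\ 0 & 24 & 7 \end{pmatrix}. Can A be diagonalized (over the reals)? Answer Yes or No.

Characteristic polynomial: p(λ) = λ^3 + 7λ^2 + 11λ + 5 = (λ + 1)^2(λ + 5).
λ = -1 has algebraic multiplicity 2; rank(A + 1I) = 1, so geometric multiplicity = 2.
Every eigenvalue has geometric = algebraic multiplicity, so A is diagonalizable.

Yes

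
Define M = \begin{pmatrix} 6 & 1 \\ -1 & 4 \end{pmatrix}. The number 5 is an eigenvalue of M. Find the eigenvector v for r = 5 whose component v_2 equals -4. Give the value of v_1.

4

M − 5I = [[1, 1], [-1, -1]].
Solving (M − 5I)v = 0 gives the eigenspace spanned by (4, -4).
With v_2 = -4, v = (4, -4), so v_1 = 4.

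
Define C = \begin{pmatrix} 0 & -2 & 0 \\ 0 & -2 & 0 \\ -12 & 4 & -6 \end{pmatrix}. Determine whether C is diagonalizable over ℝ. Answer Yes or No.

Yes

Characteristic polynomial: p(r) = r^3 + 8r^2 + 12r = r(r + 2)(r + 6).
All 3 eigenvalues are distinct, so C is diagonalizable.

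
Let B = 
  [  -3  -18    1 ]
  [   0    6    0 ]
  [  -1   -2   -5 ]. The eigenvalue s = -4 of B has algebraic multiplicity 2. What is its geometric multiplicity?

1

B + 4I = [[1, -18, 1], [0, 10, 0], [-1, -2, -1]].
This matrix has rank 2, so its null space has dimension 3 − 2 = 1.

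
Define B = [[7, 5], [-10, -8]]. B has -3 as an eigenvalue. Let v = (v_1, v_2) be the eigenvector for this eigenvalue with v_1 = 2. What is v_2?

-4

B + 3I = [[10, 5], [-10, -5]].
Solving (B + 3I)v = 0 gives the eigenspace spanned by (2, -4).
With v_1 = 2, v = (2, -4), so v_2 = -4.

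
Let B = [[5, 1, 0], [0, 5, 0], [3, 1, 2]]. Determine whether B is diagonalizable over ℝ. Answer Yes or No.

Characteristic polynomial: p(μ) = μ^3 - 12μ^2 + 45μ - 50 = (μ - 5)^2(μ - 2).
μ = 5 has algebraic multiplicity 2; rank(B − 5I) = 2, so geometric multiplicity = 1.
Geometric multiplicity < algebraic multiplicity, so B is not diagonalizable.

No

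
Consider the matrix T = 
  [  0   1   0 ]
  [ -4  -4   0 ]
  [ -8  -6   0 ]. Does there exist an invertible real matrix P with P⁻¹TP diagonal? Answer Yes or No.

No

Characteristic polynomial: p(r) = r^3 + 4r^2 + 4r = r(r + 2)^2.
r = -2 has algebraic multiplicity 2; rank(T + 2I) = 2, so geometric multiplicity = 1.
Geometric multiplicity < algebraic multiplicity, so T is not diagonalizable.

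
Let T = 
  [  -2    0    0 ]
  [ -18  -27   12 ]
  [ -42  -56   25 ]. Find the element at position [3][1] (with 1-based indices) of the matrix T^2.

Characteristic polynomial: r^3 + 4r^2 + r - 6 = (r - 1)(r + 2)(r + 3), so the eigenvalues are -3, -2, 1.
r=-2: eigenvector (1, 6, 14).
r=-3: eigenvector (0, 1, 2).
r=1: eigenvector (0, 3, 7).
P = [[1, 0, 0], [6, 1, 3], [14, 2, 7]], D = diag(-2, -3, 1), P⁻¹ = [[1, 0, 0], [0, 7, -3], [-2, -2, 1]].
T² = P·diag(4, 9, 1)·P⁻¹ = [[4, 0, 0], [18, 57, -24], [42, 112, -47]].
The requested entry is 42.

42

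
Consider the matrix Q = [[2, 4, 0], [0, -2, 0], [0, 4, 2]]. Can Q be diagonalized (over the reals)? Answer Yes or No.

Characteristic polynomial: p(s) = s^3 - 2s^2 - 4s + 8 = (s - 2)^2(s + 2).
s = 2 has algebraic multiplicity 2; rank(Q − 2I) = 1, so geometric multiplicity = 2.
Every eigenvalue has geometric = algebraic multiplicity, so Q is diagonalizable.

Yes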